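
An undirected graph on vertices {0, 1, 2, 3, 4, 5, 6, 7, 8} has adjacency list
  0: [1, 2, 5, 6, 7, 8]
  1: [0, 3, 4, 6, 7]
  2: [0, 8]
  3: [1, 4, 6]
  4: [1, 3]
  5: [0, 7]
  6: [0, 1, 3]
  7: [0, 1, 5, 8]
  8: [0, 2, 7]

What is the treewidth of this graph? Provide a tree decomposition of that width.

Treewidth 2.
One such decomposition:
Bags: B1 = {0, 5, 7}  B2 = {0, 1, 7}  B3 = {0, 7, 8}  B4 = {0, 1, 6}  B5 = {0, 2, 8}  B6 = {1, 3, 6}  B7 = {1, 3, 4}
Tree: B1–B2, B1–B3, B2–B4, B3–B5, B4–B6, B6–B7

The largest bag has 3 vertices, giving width 2; this decomposition certifies tw(G) ≤ 2. Conversely, {0, 2, 8} is a clique of size 3, and the vertices of any clique must share a bag in every tree decomposition; so some bag has ≥ 3 vertices and tw(G) ≥ 2. Hence tw(G) = 2 exactly.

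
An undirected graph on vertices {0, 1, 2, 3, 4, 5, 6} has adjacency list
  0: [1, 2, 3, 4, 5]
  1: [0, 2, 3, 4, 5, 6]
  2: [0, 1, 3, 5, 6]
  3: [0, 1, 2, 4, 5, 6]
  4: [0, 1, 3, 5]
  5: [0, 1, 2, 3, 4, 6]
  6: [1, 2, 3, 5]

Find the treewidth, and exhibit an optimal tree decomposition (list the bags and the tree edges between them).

Every bag has size at most 5, so the width is 5 − 1 = 4 and tw(G) ≤ 4. On the other hand G contains the 5-clique {0, 1, 2, 3, 5}. A clique must lie in a single bag of any decomposition, so no decomposition can have width below 4. Hence tw(G) = 4 exactly.

Treewidth 4.
Bags: B1 = {1, 2, 3, 5, 6}  B2 = {0, 1, 2, 3, 5}  B3 = {0, 1, 3, 4, 5}
Tree: B1–B2, B2–B3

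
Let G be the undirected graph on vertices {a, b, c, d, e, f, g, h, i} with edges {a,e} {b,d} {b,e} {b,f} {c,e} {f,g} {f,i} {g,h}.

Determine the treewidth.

A width-1 tree decomposition is:
Bags: B1 = {b, d}  B2 = {b, e}  B3 = {b, f}  B4 = {f, g}  B5 = {a, e}  B6 = {c, e}  B7 = {g, h}  B8 = {f, i}
Tree: B1–B2, B2–B3, B3–B4, B2–B5, B5–B6, B4–B7, B4–B8
The largest bag has 2 vertices, giving width 1; this decomposition certifies tw(G) ≤ 1. Since G has at least one edge (e.g. d–b), it is not an edgeless graph, so tw(G) ≥ 1. Therefore the treewidth is 1.

1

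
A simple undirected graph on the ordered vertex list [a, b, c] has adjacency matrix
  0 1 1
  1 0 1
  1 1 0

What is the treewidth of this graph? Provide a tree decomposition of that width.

A single bag containing all 3 vertices is trivially a valid decomposition of width 2. On the other hand G contains the 3-clique {a, b, c}. A clique must lie in a single bag of any decomposition, so no decomposition can have width below 2. Hence tw(G) = 2 exactly.

Treewidth 2.
One optimal decomposition is:
Bags: B1 = {a, b, c}
Tree: (single bag)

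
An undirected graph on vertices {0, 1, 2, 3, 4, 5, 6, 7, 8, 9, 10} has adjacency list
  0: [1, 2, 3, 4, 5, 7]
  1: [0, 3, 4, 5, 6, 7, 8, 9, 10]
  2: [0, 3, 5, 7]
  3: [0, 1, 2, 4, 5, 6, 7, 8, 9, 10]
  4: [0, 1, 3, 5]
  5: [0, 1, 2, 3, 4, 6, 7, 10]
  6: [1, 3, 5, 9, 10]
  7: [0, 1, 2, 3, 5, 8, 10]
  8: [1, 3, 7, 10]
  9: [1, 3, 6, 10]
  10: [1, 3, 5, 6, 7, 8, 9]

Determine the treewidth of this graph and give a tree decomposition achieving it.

Each bag holds 5 vertices, so the decomposition has width 4, which upper-bounds the treewidth. On the other hand G contains the 5-clique {1, 3, 7, 8, 10}. A clique must lie in a single bag of any decomposition, so no decomposition can have width below 4. Combining the bounds, tw(G) = 4.

Treewidth 4.
One optimal decomposition is:
Bags: B1 = {1, 3, 5, 6, 10}  B2 = {1, 3, 5, 7, 10}  B3 = {1, 3, 7, 8, 10}  B4 = {0, 1, 3, 5, 7}  B5 = {0, 2, 3, 5, 7}  B6 = {0, 1, 3, 4, 5}  B7 = {1, 3, 6, 9, 10}
Tree: B1–B2, B2–B3, B2–B4, B4–B5, B4–B6, B1–B7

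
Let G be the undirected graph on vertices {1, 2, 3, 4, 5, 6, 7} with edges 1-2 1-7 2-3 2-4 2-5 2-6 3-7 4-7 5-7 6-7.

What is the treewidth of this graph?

2

A width-2 tree decomposition is:
Bags: B1 = {2, 5, 7}  B2 = {2, 4, 7}  B3 = {1, 2, 7}  B4 = {2, 6, 7}  B5 = {2, 3, 7}
Tree: B1–B2, B2–B3, B3–B4, B4–B5
Each bag holds 3 vertices, so the decomposition has width 2, which upper-bounds the treewidth. For the lower bound, G contains the cycle 2–5–7–4–2, so G is not a forest; only forests have treewidth ≤ 1, hence tw(G) ≥ 2. Combining the bounds, tw(G) = 2.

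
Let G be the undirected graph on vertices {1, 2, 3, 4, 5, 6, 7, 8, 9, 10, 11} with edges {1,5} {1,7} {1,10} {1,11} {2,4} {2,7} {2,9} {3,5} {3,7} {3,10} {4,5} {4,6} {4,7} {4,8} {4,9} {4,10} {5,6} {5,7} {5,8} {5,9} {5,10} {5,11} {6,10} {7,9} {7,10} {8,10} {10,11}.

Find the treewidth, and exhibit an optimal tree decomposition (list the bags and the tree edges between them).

Treewidth 3.
Bags: B1 = {4, 5, 6, 10}  B2 = {4, 5, 7, 10}  B3 = {1, 5, 7, 10}  B4 = {4, 5, 7, 9}  B5 = {3, 5, 7, 10}  B6 = {2, 4, 7, 9}  B7 = {1, 5, 10, 11}  B8 = {4, 5, 8, 10}
Tree: B1–B2, B2–B3, B2–B4, B2–B5, B4–B6, B3–B7, B2–B8

The largest bag has 4 vertices, giving width 3; this decomposition certifies tw(G) ≤ 3. On the other hand G contains the 4-clique {2, 4, 7, 9}. A clique must lie in a single bag of any decomposition, so no decomposition can have width below 3. Therefore the treewidth is 3.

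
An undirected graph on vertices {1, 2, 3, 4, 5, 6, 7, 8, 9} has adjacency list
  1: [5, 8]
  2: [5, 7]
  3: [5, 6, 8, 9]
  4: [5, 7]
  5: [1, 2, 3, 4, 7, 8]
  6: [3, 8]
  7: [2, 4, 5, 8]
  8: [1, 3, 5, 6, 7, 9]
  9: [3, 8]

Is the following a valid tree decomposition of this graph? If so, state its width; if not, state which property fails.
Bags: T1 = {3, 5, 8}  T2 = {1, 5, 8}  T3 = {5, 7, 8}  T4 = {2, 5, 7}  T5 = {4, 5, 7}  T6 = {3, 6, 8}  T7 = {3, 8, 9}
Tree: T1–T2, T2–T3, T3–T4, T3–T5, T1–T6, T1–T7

Yes; width 2.

Checking the three conditions: (i) the bags cover all of {1, 2, 3, 4, 5, 6, 7, 8, 9}; (ii) for each edge, some bag contains both endpoints; (iii) the bags containing any fixed vertex form a subtree. All hold, so the decomposition is valid with width 3 − 1 = 2.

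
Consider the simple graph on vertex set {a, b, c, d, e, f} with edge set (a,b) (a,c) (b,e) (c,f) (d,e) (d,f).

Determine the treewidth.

A width-2 tree decomposition is:
Bags: B1 = {d, e, f}  B2 = {c, e, f}  B3 = {a, c, e}  B4 = {a, b, e}
Tree: B1–B2, B2–B3, B3–B4
Every bag has size at most 3, so the width is 3 − 1 = 2 and tw(G) ≤ 2. For the lower bound, G contains the cycle e–d–f–c–a–b–e, so G is not a forest; only forests have treewidth ≤ 1, hence tw(G) ≥ 2. Combining the bounds, tw(G) = 2.

2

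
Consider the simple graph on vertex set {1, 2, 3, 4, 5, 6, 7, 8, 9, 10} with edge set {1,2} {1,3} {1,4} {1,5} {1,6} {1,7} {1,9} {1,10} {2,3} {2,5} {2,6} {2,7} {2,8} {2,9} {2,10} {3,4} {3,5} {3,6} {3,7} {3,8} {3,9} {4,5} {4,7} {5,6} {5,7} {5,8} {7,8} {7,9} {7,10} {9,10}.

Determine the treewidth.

4

A width-4 tree decomposition is:
Bags: B1 = {2, 3, 5, 7, 8}  B2 = {1, 2, 3, 5, 7}  B3 = {1, 2, 3, 7, 9}  B4 = {1, 2, 7, 9, 10}  B5 = {1, 2, 3, 5, 6}  B6 = {1, 3, 4, 5, 7}
Tree: B1–B2, B2–B3, B3–B4, B2–B5, B2–B6
The largest bag has 5 vertices, giving width 4; this decomposition certifies tw(G) ≤ 4. Conversely, {2, 3, 5, 7, 8} is a clique of size 5, and the vertices of any clique must share a bag in every tree decomposition; so some bag has ≥ 5 vertices and tw(G) ≥ 4. Hence tw(G) = 4 exactly.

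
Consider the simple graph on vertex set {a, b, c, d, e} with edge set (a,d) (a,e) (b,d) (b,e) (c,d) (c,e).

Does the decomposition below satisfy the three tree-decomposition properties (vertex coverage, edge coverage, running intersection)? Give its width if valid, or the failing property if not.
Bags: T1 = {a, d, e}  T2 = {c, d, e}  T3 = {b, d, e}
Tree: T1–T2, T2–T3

Every vertex of G appears in some bag (union = {a, b, c, d, e}); every edge is covered by a bag; and for each vertex v the set of bags containing v is connected in the bag tree. The decomposition is therefore valid. The largest bag has 3 vertices, so the width is 2.

Yes; width 2.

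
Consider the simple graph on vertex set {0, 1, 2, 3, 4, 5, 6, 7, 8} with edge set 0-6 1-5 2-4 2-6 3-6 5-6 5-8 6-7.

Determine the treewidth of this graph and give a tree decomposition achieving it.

Treewidth 1.
One optimal decomposition is:
Bags: B1 = {6, 7}  B2 = {2, 6}  B3 = {0, 6}  B4 = {2, 4}  B5 = {5, 6}  B6 = {1, 5}  B7 = {5, 8}  B8 = {3, 6}
Tree: B1–B2, B2–B3, B2–B4, B2–B5, B5–B6, B6–B7, B2–B8

Every bag has size at most 2, so the width is 2 − 1 = 1 and tw(G) ≤ 1. Since G has at least one edge (e.g. 6–7), it is not an edgeless graph, so tw(G) ≥ 1. Hence tw(G) = 1 exactly.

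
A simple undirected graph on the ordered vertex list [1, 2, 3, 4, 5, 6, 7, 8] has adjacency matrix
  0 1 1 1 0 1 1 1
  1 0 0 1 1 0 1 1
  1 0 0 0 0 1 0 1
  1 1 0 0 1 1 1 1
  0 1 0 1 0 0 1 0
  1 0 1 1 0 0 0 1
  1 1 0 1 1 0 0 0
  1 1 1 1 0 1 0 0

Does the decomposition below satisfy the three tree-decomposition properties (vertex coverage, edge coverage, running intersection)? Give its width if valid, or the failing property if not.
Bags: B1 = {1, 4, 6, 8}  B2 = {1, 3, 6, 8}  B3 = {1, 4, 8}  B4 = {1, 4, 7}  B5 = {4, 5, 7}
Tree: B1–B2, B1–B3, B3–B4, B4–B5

No — vertex 2 appears in no bag.

A tree decomposition must satisfy three properties: every vertex lies in some bag; for every edge, both endpoints lie together in some bag; and for every vertex, the bags containing it form a connected subtree. Here vertex 2 appears in no bag, so the decomposition is invalid.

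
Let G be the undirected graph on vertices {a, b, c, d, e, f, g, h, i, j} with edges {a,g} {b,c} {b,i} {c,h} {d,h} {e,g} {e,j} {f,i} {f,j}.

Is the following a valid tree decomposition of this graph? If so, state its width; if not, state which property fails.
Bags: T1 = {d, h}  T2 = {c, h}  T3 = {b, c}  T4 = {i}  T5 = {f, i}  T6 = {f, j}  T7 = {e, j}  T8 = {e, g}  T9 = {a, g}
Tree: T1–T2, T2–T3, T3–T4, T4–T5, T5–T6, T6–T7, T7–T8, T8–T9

No — edge (b,i) lies in no bag.

A tree decomposition must satisfy three properties: every vertex lies in some bag; for every edge, both endpoints lie together in some bag; and for every vertex, the bags containing it form a connected subtree. Here edge (b,i) lies in no bag, so the decomposition is invalid.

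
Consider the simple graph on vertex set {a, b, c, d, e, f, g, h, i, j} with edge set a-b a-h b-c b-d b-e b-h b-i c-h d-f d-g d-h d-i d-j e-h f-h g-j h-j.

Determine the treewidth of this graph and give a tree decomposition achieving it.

Treewidth 2.
One such decomposition:
Bags: B1 = {b, c, h}  B2 = {b, d, h}  B3 = {d, h, j}  B4 = {d, g, j}  B5 = {b, e, h}  B6 = {d, f, h}  B7 = {b, d, i}  B8 = {a, b, h}
Tree: B1–B2, B2–B3, B3–B4, B1–B5, B3–B6, B2–B7, B1–B8

The largest bag has 3 vertices, giving width 2; this decomposition certifies tw(G) ≤ 2. For the lower bound, the 3 vertices {d, g, j} are pairwise adjacent, and any tree decomposition puts a clique entirely inside one bag — forcing width ≥ 2. Hence tw(G) = 2 exactly.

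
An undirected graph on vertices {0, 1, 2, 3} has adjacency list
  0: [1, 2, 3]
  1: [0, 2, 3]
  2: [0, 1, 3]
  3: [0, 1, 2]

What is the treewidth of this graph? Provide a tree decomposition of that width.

Treewidth 3.
Bags: B1 = {0, 1, 2, 3}
Tree: (single bag)

With just one bag of size 4, the width is 4 − 1 = 3, so tw(G) ≤ 3. On the other hand G contains the 4-clique {0, 1, 2, 3}. A clique must lie in a single bag of any decomposition, so no decomposition can have width below 3. The upper and lower bounds meet at 3, so that is the treewidth.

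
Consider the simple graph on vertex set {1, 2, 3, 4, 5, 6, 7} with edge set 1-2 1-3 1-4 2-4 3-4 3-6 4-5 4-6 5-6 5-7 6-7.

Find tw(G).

2

A width-2 tree decomposition is:
Bags: B1 = {4, 5, 6}  B2 = {3, 4, 6}  B3 = {1, 3, 4}  B4 = {1, 2, 4}  B5 = {5, 6, 7}
Tree: B1–B2, B2–B3, B3–B4, B1–B5
Each bag holds 3 vertices, so the decomposition has width 2, which upper-bounds the treewidth. On the other hand G contains the 3-clique {1, 2, 4}. A clique must lie in a single bag of any decomposition, so no decomposition can have width below 2. Therefore the treewidth is 2.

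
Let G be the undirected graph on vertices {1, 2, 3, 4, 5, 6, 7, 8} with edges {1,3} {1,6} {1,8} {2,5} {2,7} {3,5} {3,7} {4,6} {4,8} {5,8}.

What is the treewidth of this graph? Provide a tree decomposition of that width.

Every bag has size at most 3, so the width is 3 − 1 = 2 and tw(G) ≤ 2. The edges 4–6–1–8–4 form a cycle, so G is not a tree and its treewidth is at least 2. The upper and lower bounds meet at 2, so that is the treewidth.

Treewidth 2.
One such decomposition:
Bags: B1 = {4, 6, 8}  B2 = {1, 6, 8}  B3 = {1, 5, 8}  B4 = {1, 3, 5}  B5 = {2, 3, 5}  B6 = {2, 3, 7}
Tree: B1–B2, B2–B3, B3–B4, B4–B5, B5–B6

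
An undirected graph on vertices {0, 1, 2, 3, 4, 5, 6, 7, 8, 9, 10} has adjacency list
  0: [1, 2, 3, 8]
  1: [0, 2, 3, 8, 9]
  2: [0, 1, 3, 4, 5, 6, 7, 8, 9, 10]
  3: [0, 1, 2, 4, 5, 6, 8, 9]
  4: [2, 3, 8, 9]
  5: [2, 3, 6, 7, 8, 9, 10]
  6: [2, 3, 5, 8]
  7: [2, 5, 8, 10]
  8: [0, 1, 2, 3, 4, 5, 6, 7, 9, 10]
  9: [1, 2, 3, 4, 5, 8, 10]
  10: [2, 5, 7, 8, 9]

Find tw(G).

A width-4 tree decomposition is:
Bags: B1 = {2, 3, 5, 6, 8}  B2 = {2, 3, 5, 8, 9}  B3 = {2, 3, 4, 8, 9}  B4 = {2, 5, 8, 9, 10}  B5 = {2, 5, 7, 8, 10}  B6 = {1, 2, 3, 8, 9}  B7 = {0, 1, 2, 3, 8}
Tree: B1–B2, B2–B3, B2–B4, B4–B5, B3–B6, B6–B7
The largest bag has 5 vertices, giving width 4; this decomposition certifies tw(G) ≤ 4. For the lower bound, the 5 vertices {2, 5, 8, 9, 10} are pairwise adjacent, and any tree decomposition puts a clique entirely inside one bag — forcing width ≥ 4. Hence tw(G) = 4 exactly.

4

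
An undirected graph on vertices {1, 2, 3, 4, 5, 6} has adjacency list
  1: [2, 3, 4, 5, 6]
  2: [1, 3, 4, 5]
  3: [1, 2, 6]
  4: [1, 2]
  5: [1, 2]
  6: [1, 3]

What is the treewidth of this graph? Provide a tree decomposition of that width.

Treewidth 2.
One such decomposition:
Bags: B1 = {1, 2, 4}  B2 = {1, 2, 3}  B3 = {1, 3, 6}  B4 = {1, 2, 5}
Tree: B1–B2, B2–B3, B1–B4

Every bag has size at most 3, so the width is 3 − 1 = 2 and tw(G) ≤ 2. On the other hand G contains the 3-clique {1, 2, 3}. A clique must lie in a single bag of any decomposition, so no decomposition can have width below 2. Therefore the treewidth is 2.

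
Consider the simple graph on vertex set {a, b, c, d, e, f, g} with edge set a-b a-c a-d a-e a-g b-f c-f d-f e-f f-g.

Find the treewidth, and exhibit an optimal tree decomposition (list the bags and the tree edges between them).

Every bag has size at most 3, so the width is 3 − 1 = 2 and tw(G) ≤ 2. For the lower bound, G contains the cycle f–g–a–e–f, so G is not a forest; only forests have treewidth ≤ 1, hence tw(G) ≥ 2. The upper and lower bounds meet at 2, so that is the treewidth.

Treewidth 2.
Bags: B1 = {a, f, g}  B2 = {a, e, f}  B3 = {a, c, f}  B4 = {a, b, f}  B5 = {a, d, f}
Tree: B1–B2, B2–B3, B3–B4, B4–B5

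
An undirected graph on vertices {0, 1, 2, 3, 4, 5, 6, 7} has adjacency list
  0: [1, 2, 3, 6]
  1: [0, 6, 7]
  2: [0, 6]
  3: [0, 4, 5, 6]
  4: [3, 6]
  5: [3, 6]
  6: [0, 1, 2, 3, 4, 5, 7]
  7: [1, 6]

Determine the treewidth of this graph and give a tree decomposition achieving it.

Treewidth 2.
Bags: B1 = {0, 1, 6}  B2 = {0, 3, 6}  B3 = {3, 5, 6}  B4 = {0, 2, 6}  B5 = {3, 4, 6}  B6 = {1, 6, 7}
Tree: B1–B2, B2–B3, B1–B4, B2–B5, B1–B6

Every bag has size at most 3, so the width is 3 − 1 = 2 and tw(G) ≤ 2. Conversely, {0, 1, 6} is a clique of size 3, and the vertices of any clique must share a bag in every tree decomposition; so some bag has ≥ 3 vertices and tw(G) ≥ 2. Therefore the treewidth is 2.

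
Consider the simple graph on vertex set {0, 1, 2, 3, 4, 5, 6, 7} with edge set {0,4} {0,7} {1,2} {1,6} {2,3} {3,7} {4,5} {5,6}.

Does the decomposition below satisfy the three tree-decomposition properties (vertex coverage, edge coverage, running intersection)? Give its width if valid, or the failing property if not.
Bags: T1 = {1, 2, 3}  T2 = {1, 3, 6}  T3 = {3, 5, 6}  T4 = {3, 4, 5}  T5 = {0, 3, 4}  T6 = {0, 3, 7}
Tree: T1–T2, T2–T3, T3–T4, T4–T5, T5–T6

Yes; width 2.

Every vertex of G appears in some bag (union = {0, 1, 2, 3, 4, 5, 6, 7}); every edge is covered by a bag; and for each vertex v the set of bags containing v is connected in the bag tree. The decomposition is therefore valid. The largest bag has 3 vertices, so the width is 2.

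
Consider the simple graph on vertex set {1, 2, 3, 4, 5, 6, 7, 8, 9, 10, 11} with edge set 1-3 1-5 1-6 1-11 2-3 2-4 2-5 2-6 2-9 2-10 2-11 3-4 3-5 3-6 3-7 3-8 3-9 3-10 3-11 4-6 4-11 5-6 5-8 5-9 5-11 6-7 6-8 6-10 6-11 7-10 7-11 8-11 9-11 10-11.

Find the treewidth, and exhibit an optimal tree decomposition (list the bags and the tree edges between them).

Each bag holds 5 vertices, so the decomposition has width 4, which upper-bounds the treewidth. Conversely, {2, 3, 5, 9, 11} is a clique of size 5, and the vertices of any clique must share a bag in every tree decomposition; so some bag has ≥ 5 vertices and tw(G) ≥ 4. Combining the bounds, tw(G) = 4.

Treewidth 4.
One such decomposition:
Bags: B1 = {2, 3, 5, 6, 11}  B2 = {2, 3, 5, 9, 11}  B3 = {2, 3, 6, 10, 11}  B4 = {3, 5, 6, 8, 11}  B5 = {1, 3, 5, 6, 11}  B6 = {2, 3, 4, 6, 11}  B7 = {3, 6, 7, 10, 11}
Tree: B1–B2, B1–B3, B1–B4, B1–B5, B1–B6, B3–B7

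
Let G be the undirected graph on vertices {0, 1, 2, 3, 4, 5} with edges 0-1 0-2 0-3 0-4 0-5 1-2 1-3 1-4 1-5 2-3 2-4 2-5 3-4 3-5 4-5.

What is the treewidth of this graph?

A width-5 tree decomposition is:
Bags: B1 = {0, 1, 2, 3, 4, 5}
Tree: (single bag)
With just one bag of size 6, the width is 6 − 1 = 5, so tw(G) ≤ 5. On the other hand G contains the 6-clique {0, 1, 2, 3, 4, 5}. A clique must lie in a single bag of any decomposition, so no decomposition can have width below 5. Combining the bounds, tw(G) = 5.

5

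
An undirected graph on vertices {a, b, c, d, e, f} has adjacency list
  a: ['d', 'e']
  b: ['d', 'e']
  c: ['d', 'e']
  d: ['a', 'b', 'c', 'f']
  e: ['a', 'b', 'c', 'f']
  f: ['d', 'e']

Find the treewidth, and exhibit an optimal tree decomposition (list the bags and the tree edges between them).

Treewidth 2.
Bags: B1 = {c, d, e}  B2 = {d, e, f}  B3 = {a, d, e}  B4 = {b, d, e}
Tree: B1–B2, B2–B3, B3–B4

Each bag holds 3 vertices, so the decomposition has width 2, which upper-bounds the treewidth. The edges d–c–e–f–d form a cycle, so G is not a tree and its treewidth is at least 2. The upper and lower bounds meet at 2, so that is the treewidth.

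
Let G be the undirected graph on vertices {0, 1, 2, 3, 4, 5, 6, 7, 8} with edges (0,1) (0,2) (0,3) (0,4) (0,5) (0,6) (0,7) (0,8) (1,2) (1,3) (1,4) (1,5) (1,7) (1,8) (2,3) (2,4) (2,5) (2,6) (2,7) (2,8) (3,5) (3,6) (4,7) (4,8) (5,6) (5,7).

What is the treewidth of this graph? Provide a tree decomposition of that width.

Each bag holds 5 vertices, so the decomposition has width 4, which upper-bounds the treewidth. On the other hand G contains the 5-clique {0, 1, 2, 3, 5}. A clique must lie in a single bag of any decomposition, so no decomposition can have width below 4. Hence tw(G) = 4 exactly.

Treewidth 4.
One such decomposition:
Bags: B1 = {0, 1, 2, 4, 8}  B2 = {0, 1, 2, 4, 7}  B3 = {0, 1, 2, 5, 7}  B4 = {0, 1, 2, 3, 5}  B5 = {0, 2, 3, 5, 6}
Tree: B1–B2, B2–B3, B3–B4, B4–B5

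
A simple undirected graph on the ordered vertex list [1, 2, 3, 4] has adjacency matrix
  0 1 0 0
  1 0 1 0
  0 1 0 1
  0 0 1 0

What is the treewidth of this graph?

A width-1 tree decomposition is:
Bags: B1 = {2, 3}  B2 = {3, 4}  B3 = {1, 2}
Tree: B1–B2, B1–B3
The largest bag has 2 vertices, giving width 1; this decomposition certifies tw(G) ≤ 1. Any graph with an edge has treewidth ≥ 1, and G has the edge 3–2. Hence tw(G) = 1 exactly.

1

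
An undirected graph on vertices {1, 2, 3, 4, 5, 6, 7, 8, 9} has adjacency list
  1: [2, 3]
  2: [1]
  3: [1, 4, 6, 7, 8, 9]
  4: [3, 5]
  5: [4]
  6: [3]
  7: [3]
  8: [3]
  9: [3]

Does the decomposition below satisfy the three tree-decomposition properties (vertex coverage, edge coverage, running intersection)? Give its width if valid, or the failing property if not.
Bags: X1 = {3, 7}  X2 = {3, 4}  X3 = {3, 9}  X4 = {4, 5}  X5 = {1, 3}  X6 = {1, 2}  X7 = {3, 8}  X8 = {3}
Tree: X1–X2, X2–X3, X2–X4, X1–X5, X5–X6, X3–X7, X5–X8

A tree decomposition must satisfy three properties: every vertex lies in some bag; for every edge, both endpoints lie together in some bag; and for every vertex, the bags containing it form a connected subtree. Here vertex 6 appears in no bag, so the decomposition is invalid.

No — vertex 6 appears in no bag.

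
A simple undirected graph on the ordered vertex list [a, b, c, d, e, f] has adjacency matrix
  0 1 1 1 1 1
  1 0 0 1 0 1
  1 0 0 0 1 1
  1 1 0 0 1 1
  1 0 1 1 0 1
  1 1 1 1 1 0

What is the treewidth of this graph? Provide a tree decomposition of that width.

Treewidth 3.
One optimal decomposition is:
Bags: B1 = {a, b, d, f}  B2 = {a, d, e, f}  B3 = {a, c, e, f}
Tree: B1–B2, B2–B3

Each bag holds 4 vertices, so the decomposition has width 3, which upper-bounds the treewidth. For the lower bound, the 4 vertices {a, d, e, f} are pairwise adjacent, and any tree decomposition puts a clique entirely inside one bag — forcing width ≥ 3. Therefore the treewidth is 3.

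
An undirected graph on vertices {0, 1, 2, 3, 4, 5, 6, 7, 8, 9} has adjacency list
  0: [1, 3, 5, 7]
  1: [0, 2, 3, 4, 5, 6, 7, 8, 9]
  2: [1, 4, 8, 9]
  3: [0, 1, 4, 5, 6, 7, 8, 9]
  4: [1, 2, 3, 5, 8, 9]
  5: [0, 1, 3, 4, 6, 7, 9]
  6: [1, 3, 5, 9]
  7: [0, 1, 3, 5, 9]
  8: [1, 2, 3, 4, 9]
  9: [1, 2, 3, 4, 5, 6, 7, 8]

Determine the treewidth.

A width-4 tree decomposition is:
Bags: B1 = {1, 3, 5, 7, 9}  B2 = {1, 3, 4, 5, 9}  B3 = {1, 3, 4, 8, 9}  B4 = {0, 1, 3, 5, 7}  B5 = {1, 3, 5, 6, 9}  B6 = {1, 2, 4, 8, 9}
Tree: B1–B2, B2–B3, B1–B4, B2–B5, B3–B6
Each bag holds 5 vertices, so the decomposition has width 4, which upper-bounds the treewidth. On the other hand G contains the 5-clique {1, 2, 4, 8, 9}. A clique must lie in a single bag of any decomposition, so no decomposition can have width below 4. Therefore the treewidth is 4.

4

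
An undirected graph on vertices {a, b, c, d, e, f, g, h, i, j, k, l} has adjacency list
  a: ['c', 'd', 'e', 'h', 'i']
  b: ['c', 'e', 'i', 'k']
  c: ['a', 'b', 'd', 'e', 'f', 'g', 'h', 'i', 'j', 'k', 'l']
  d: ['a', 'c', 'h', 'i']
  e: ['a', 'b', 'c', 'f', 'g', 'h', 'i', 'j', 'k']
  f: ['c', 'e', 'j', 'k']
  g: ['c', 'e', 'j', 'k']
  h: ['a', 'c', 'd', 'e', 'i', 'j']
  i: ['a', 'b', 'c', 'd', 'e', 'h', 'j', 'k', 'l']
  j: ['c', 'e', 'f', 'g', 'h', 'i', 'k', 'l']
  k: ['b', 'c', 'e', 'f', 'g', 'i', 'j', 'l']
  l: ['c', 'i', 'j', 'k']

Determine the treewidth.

4

A width-4 tree decomposition is:
Bags: B1 = {a, c, e, h, i}  B2 = {c, e, h, i, j}  B3 = {a, c, d, h, i}  B4 = {c, e, i, j, k}  B5 = {c, i, j, k, l}  B6 = {b, c, e, i, k}  B7 = {c, e, g, j, k}  B8 = {c, e, f, j, k}
Tree: B1–B2, B1–B3, B2–B4, B4–B5, B4–B6, B4–B7, B4–B8
Each bag holds 5 vertices, so the decomposition has width 4, which upper-bounds the treewidth. Conversely, {c, e, g, j, k} is a clique of size 5, and the vertices of any clique must share a bag in every tree decomposition; so some bag has ≥ 5 vertices and tw(G) ≥ 4. Hence tw(G) = 4 exactly.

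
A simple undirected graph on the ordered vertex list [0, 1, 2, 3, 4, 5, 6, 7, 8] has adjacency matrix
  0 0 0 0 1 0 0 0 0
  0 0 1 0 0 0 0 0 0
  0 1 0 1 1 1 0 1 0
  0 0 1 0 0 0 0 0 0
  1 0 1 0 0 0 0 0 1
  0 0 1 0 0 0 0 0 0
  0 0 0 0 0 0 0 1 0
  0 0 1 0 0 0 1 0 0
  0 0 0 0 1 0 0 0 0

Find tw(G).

1

A width-1 tree decomposition is:
Bags: B1 = {0, 4}  B2 = {2, 4}  B3 = {2, 5}  B4 = {1, 2}  B5 = {2, 3}  B6 = {2, 7}  B7 = {4, 8}  B8 = {6, 7}
Tree: B1–B2, B2–B3, B2–B4, B3–B5, B5–B6, B1–B7, B6–B8
The largest bag has 2 vertices, giving width 1; this decomposition certifies tw(G) ≤ 1. G has an edge, so its treewidth is at least 1. Hence tw(G) = 1 exactly.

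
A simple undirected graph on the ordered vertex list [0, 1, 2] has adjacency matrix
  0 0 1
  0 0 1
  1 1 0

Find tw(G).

1

A width-1 tree decomposition is:
Bags: B1 = {0, 2}  B2 = {1, 2}
Tree: B1–B2
Each bag holds 2 vertices, so the decomposition has width 1, which upper-bounds the treewidth. G has an edge, so its treewidth is at least 1. Hence tw(G) = 1 exactly.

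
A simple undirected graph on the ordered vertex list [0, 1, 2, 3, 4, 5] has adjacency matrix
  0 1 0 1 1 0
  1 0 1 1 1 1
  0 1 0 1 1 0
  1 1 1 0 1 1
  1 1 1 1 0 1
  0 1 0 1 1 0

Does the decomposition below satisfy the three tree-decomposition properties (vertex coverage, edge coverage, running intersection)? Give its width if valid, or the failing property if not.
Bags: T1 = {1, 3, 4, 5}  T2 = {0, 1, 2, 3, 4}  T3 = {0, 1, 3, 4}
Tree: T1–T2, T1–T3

No — bags containing vertex 0 are not connected in the tree.

A tree decomposition must satisfy three properties: every vertex lies in some bag; for every edge, both endpoints lie together in some bag; and for every vertex, the bags containing it form a connected subtree. Here bags containing vertex 0 are not connected in the tree, so the decomposition is invalid.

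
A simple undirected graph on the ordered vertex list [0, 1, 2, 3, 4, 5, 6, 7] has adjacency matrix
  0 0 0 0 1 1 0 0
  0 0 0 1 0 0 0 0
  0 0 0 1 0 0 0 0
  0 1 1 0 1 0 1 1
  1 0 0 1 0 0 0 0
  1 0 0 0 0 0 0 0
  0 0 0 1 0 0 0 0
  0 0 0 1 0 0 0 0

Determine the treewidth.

A width-1 tree decomposition is:
Bags: B1 = {3, 6}  B2 = {2, 3}  B3 = {3, 4}  B4 = {0, 4}  B5 = {3, 7}  B6 = {1, 3}  B7 = {0, 5}
Tree: B1–B2, B1–B3, B3–B4, B2–B5, B5–B6, B4–B7
Every bag has size at most 2, so the width is 2 − 1 = 1 and tw(G) ≤ 1. Since G has at least one edge (e.g. 6–3), it is not an edgeless graph, so tw(G) ≥ 1. Therefore the treewidth is 1.

1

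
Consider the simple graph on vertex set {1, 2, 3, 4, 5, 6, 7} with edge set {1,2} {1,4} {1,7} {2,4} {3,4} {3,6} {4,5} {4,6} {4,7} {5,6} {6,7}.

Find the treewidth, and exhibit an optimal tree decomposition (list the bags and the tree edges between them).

Treewidth 2.
One such decomposition:
Bags: B1 = {4, 6, 7}  B2 = {4, 5, 6}  B3 = {3, 4, 6}  B4 = {1, 4, 7}  B5 = {1, 2, 4}
Tree: B1–B2, B1–B3, B1–B4, B4–B5

The largest bag has 3 vertices, giving width 2; this decomposition certifies tw(G) ≤ 2. For the lower bound, the 3 vertices {1, 2, 4} are pairwise adjacent, and any tree decomposition puts a clique entirely inside one bag — forcing width ≥ 2. The upper and lower bounds meet at 2, so that is the treewidth.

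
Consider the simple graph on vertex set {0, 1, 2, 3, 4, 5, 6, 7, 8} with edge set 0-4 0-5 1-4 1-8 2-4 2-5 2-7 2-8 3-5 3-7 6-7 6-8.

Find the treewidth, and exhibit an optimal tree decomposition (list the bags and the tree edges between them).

The largest bag has 4 vertices, giving width 3; this decomposition certifies tw(G) ≤ 3. For the lower bound: the 4 vertex sets {1,6,8}, {4}, {2}, {0,3,5,7} are disjoint, each induces a connected subgraph, and every pair is joined by at least one edge of G. Contracting each set to a single vertex therefore yields K_{4} as a minor, and since treewidth is minor-monotone, tw(G) ≥ tw(K_{4}) = 3. Combining the bounds, tw(G) = 3.

Treewidth 3.
Bags: B1 = {1, 4, 6, 8}  B2 = {2, 4, 6, 8}  B3 = {2, 4, 6, 7}  B4 = {0, 2, 4, 7}  B5 = {0, 2, 5, 7}  B6 = {0, 3, 5, 7}
Tree: B1–B2, B2–B3, B3–B4, B4–B5, B5–B6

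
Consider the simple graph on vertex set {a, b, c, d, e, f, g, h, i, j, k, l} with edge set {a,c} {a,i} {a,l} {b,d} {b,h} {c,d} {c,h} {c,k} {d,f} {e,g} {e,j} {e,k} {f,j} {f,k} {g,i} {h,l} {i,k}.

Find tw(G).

3

A width-3 tree decomposition is:
Bags: B1 = {b, d, h, l}  B2 = {c, d, h, l}  B3 = {a, c, d, l}  B4 = {a, c, d, f}  B5 = {a, c, f, k}  B6 = {a, f, i, k}  B7 = {f, i, j, k}  B8 = {e, i, j, k}  B9 = {e, g, i, j}
Tree: B1–B2, B2–B3, B3–B4, B4–B5, B5–B6, B6–B7, B7–B8, B8–B9
The largest bag has 4 vertices, giving width 3; this decomposition certifies tw(G) ≤ 3. For the lower bound: the 4 vertex sets {b,h,l}, {d}, {c}, {a,f,i,k} are disjoint, each induces a connected subgraph, and every pair is joined by at least one edge of G. Contracting each set to a single vertex therefore yields K_{4} as a minor, and since treewidth is minor-monotone, tw(G) ≥ tw(K_{4}) = 3. Hence tw(G) = 3 exactly.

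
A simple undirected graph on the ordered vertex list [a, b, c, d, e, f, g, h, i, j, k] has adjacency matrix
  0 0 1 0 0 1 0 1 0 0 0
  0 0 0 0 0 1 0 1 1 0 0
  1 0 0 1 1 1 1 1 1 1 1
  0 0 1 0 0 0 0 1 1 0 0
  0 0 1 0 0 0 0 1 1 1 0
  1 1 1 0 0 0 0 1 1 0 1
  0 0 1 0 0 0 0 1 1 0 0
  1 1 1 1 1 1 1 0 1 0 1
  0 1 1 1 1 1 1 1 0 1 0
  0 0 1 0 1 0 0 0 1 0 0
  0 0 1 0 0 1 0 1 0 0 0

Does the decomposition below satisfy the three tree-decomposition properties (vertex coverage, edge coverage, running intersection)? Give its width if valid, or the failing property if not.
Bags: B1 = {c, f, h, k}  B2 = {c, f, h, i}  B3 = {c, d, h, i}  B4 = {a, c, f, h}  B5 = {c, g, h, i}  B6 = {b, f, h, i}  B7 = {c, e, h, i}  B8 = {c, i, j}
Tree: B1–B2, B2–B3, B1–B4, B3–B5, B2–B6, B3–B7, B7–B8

A tree decomposition must satisfy three properties: every vertex lies in some bag; for every edge, both endpoints lie together in some bag; and for every vertex, the bags containing it form a connected subtree. Here edge (e,j) lies in no bag, so the decomposition is invalid.

No — edge (e,j) lies in no bag.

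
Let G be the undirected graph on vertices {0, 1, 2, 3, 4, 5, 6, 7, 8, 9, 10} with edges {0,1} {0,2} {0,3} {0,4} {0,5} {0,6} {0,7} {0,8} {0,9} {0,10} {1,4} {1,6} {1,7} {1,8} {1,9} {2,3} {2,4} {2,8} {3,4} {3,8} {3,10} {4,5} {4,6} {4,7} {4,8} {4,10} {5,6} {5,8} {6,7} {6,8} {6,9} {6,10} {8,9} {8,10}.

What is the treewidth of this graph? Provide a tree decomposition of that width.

Every bag has size at most 5, so the width is 5 − 1 = 4 and tw(G) ≤ 4. For the lower bound, the 5 vertices {0, 1, 6, 8, 9} are pairwise adjacent, and any tree decomposition puts a clique entirely inside one bag — forcing width ≥ 4. Hence tw(G) = 4 exactly.

Treewidth 4.
One optimal decomposition is:
Bags: B1 = {0, 4, 5, 6, 8}  B2 = {0, 1, 4, 6, 8}  B3 = {0, 4, 6, 8, 10}  B4 = {0, 3, 4, 8, 10}  B5 = {0, 1, 6, 8, 9}  B6 = {0, 1, 4, 6, 7}  B7 = {0, 2, 3, 4, 8}
Tree: B1–B2, B2–B3, B3–B4, B2–B5, B2–B6, B4–B7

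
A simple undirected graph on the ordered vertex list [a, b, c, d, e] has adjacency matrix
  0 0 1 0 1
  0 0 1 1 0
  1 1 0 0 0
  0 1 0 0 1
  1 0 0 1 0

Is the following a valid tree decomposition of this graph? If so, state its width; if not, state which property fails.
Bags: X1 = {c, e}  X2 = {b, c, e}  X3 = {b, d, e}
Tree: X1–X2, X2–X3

A tree decomposition must satisfy three properties: every vertex lies in some bag; for every edge, both endpoints lie together in some bag; and for every vertex, the bags containing it form a connected subtree. Here vertex a appears in no bag, so the decomposition is invalid.

No — vertex a appears in no bag.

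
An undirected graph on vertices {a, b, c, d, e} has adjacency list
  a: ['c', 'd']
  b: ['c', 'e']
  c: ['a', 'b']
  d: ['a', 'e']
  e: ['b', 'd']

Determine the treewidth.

2

A width-2 tree decomposition is:
Bags: B1 = {b, c, e}  B2 = {a, c, e}  B3 = {a, d, e}
Tree: B1–B2, B2–B3
Every bag has size at most 3, so the width is 3 − 1 = 2 and tw(G) ≤ 2. For the lower bound, G contains the cycle e–b–c–a–d–e, so G is not a forest; only forests have treewidth ≤ 1, hence tw(G) ≥ 2. Combining the bounds, tw(G) = 2.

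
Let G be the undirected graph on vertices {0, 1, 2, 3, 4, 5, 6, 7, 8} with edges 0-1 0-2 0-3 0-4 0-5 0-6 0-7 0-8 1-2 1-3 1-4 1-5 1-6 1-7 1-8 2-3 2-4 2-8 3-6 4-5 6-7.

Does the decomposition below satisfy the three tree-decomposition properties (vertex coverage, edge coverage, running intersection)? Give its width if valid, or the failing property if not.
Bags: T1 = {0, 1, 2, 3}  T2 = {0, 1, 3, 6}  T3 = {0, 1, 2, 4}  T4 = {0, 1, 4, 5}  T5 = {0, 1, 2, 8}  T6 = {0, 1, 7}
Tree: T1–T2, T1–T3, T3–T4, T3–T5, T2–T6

A tree decomposition must satisfy three properties: every vertex lies in some bag; for every edge, both endpoints lie together in some bag; and for every vertex, the bags containing it form a connected subtree. Here edge (6,7) lies in no bag, so the decomposition is invalid.

No — edge (6,7) lies in no bag.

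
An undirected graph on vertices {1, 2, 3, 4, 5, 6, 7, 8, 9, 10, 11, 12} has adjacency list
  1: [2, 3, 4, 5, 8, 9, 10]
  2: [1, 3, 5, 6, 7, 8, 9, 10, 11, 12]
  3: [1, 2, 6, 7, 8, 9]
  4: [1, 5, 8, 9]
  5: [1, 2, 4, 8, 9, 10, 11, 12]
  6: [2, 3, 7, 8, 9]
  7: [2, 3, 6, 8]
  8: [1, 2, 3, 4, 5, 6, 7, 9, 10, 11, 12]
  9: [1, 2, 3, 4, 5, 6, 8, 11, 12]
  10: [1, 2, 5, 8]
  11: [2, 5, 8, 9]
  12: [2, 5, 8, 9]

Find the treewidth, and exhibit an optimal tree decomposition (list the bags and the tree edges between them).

Treewidth 4.
Bags: B1 = {1, 2, 5, 8, 9}  B2 = {1, 2, 5, 8, 10}  B3 = {2, 5, 8, 9, 12}  B4 = {2, 5, 8, 9, 11}  B5 = {1, 2, 3, 8, 9}  B6 = {2, 3, 6, 8, 9}  B7 = {2, 3, 6, 7, 8}  B8 = {1, 4, 5, 8, 9}
Tree: B1–B2, B1–B3, B3–B4, B1–B5, B5–B6, B6–B7, B1–B8

Every bag has size at most 5, so the width is 5 − 1 = 4 and tw(G) ≤ 4. For the lower bound, the 5 vertices {1, 2, 3, 8, 9} are pairwise adjacent, and any tree decomposition puts a clique entirely inside one bag — forcing width ≥ 4. The upper and lower bounds meet at 4, so that is the treewidth.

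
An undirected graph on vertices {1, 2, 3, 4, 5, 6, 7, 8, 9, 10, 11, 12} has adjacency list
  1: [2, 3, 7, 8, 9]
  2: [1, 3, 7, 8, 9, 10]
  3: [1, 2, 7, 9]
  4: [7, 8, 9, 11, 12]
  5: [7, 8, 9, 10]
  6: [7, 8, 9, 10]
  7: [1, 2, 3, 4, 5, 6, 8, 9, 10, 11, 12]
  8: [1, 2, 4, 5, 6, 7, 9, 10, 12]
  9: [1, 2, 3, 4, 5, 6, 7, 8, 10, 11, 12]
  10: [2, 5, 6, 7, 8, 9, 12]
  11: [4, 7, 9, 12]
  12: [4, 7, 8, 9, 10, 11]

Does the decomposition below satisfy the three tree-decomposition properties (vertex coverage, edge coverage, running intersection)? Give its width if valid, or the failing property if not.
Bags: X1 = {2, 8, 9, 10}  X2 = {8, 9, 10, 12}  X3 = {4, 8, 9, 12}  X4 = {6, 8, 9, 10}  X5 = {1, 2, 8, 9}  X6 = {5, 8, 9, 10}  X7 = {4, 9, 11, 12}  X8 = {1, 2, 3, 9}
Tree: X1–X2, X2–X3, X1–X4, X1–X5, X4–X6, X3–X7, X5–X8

A tree decomposition must satisfy three properties: every vertex lies in some bag; for every edge, both endpoints lie together in some bag; and for every vertex, the bags containing it form a connected subtree. Here vertex 7 appears in no bag, so the decomposition is invalid.

No — vertex 7 appears in no bag.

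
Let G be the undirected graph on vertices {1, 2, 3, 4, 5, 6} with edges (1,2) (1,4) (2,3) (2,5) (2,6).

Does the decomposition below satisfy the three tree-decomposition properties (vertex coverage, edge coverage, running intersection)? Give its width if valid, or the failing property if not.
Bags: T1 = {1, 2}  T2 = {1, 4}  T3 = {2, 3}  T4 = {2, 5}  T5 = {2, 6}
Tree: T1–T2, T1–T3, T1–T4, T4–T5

Checking the three conditions: (i) the bags cover all of {1, 2, 3, 4, 5, 6}; (ii) for each edge, some bag contains both endpoints; (iii) the bags containing any fixed vertex form a subtree. All hold, so the decomposition is valid with width 2 − 1 = 1.

Yes; width 1.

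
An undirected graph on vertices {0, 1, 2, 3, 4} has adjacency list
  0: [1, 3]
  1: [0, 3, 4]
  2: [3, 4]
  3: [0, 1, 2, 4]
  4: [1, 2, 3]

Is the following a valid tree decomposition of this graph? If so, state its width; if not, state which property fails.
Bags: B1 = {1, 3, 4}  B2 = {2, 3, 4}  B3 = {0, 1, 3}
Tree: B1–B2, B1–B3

Yes; width 2.

Checking the three conditions: (i) the bags cover all of {0, 1, 2, 3, 4}; (ii) for each edge, some bag contains both endpoints; (iii) the bags containing any fixed vertex form a subtree. All hold, so the decomposition is valid with width 3 − 1 = 2.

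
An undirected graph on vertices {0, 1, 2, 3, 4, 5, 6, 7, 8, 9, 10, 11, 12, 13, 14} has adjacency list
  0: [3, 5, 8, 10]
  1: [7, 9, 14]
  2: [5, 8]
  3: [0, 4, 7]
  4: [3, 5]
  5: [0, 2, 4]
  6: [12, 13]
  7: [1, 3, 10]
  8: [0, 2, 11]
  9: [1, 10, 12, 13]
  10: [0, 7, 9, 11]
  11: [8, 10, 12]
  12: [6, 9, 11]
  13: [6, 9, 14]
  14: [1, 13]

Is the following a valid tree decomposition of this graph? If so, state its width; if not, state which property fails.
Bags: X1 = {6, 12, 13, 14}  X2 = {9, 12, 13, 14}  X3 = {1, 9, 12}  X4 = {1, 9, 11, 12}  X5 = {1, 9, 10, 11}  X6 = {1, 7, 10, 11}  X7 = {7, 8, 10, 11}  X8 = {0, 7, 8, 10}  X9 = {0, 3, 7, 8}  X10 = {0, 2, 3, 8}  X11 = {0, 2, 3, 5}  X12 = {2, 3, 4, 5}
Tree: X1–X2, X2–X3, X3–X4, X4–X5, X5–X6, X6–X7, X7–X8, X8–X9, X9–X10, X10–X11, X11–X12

No — edge (14,1) lies in no bag.

A tree decomposition must satisfy three properties: every vertex lies in some bag; for every edge, both endpoints lie together in some bag; and for every vertex, the bags containing it form a connected subtree. Here edge (14,1) lies in no bag, so the decomposition is invalid.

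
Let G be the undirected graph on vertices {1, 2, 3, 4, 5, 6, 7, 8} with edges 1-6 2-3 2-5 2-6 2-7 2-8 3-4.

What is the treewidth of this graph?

A width-1 tree decomposition is:
Bags: B1 = {2, 6}  B2 = {2, 3}  B3 = {3, 4}  B4 = {1, 6}  B5 = {2, 7}  B6 = {2, 8}  B7 = {2, 5}
Tree: B1–B2, B2–B3, B1–B4, B1–B5, B5–B6, B6–B7
Every bag has size at most 2, so the width is 2 − 1 = 1 and tw(G) ≤ 1. Any graph with an edge has treewidth ≥ 1, and G has the edge 6–2. Combining the bounds, tw(G) = 1.

1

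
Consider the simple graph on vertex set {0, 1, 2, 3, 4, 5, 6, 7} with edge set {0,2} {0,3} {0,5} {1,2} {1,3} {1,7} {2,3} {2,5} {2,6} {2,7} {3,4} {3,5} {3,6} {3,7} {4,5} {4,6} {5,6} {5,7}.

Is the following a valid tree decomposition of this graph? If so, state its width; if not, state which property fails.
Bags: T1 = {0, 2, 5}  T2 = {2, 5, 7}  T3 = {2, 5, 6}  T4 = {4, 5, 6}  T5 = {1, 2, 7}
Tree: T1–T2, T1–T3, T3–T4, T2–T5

No — vertex 3 appears in no bag.

A tree decomposition must satisfy three properties: every vertex lies in some bag; for every edge, both endpoints lie together in some bag; and for every vertex, the bags containing it form a connected subtree. Here vertex 3 appears in no bag, so the decomposition is invalid.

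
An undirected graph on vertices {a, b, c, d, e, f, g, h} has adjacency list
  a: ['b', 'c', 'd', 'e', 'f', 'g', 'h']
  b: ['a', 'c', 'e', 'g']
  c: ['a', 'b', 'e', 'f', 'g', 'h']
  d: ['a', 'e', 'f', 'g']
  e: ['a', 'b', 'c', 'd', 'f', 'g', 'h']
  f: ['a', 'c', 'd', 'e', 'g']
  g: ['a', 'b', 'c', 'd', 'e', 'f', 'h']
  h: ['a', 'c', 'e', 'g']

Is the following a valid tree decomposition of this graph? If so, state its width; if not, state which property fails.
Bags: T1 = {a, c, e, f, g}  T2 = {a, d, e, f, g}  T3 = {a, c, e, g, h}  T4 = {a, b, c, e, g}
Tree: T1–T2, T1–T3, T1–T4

Yes; width 4.

Every vertex of G appears in some bag (union = {a, b, c, d, e, f, g, h}); every edge is covered by a bag; and for each vertex v the set of bags containing v is connected in the bag tree. The decomposition is therefore valid. The largest bag has 5 vertices, so the width is 4.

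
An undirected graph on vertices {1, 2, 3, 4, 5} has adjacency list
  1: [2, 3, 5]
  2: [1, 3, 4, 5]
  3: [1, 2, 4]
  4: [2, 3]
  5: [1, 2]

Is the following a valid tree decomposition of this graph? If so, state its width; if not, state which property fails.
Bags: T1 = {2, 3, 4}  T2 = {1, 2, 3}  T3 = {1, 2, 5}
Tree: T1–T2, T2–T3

Yes; width 2.

Checking the three conditions: (i) the bags cover all of {1, 2, 3, 4, 5}; (ii) for each edge, some bag contains both endpoints; (iii) the bags containing any fixed vertex form a subtree. All hold, so the decomposition is valid with width 3 − 1 = 2.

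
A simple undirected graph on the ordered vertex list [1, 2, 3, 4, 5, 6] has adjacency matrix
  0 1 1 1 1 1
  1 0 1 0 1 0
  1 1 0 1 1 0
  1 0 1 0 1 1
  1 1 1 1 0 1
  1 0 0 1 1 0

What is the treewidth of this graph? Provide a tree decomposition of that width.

Treewidth 3.
One such decomposition:
Bags: B1 = {1, 3, 4, 5}  B2 = {1, 2, 3, 5}  B3 = {1, 4, 5, 6}
Tree: B1–B2, B1–B3

The largest bag has 4 vertices, giving width 3; this decomposition certifies tw(G) ≤ 3. Conversely, {1, 2, 3, 5} is a clique of size 4, and the vertices of any clique must share a bag in every tree decomposition; so some bag has ≥ 4 vertices and tw(G) ≥ 3. Therefore the treewidth is 3.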